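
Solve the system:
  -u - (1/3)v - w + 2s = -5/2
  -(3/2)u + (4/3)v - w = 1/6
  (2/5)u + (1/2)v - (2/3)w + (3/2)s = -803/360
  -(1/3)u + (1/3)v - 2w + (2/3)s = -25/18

Row-reduce the augmented matrix:
R1 ← R1 / (-1).
R2 ← R2 + 3/2·R1.
R3 ← R3 − 2/5·R1.
R4 ← R4 + 1/3·R1.
R2 ← R2 / (11/6).
R1 ← R1 − 1/3·R2.
R3 ← R3 − 11/30·R2.
R4 ← R4 − 4/9·R2.
R3 ← R3 / (-7/6).
R1 ← R1 − 10/11·R3.
R2 ← R2 − 3/11·R3.
R4 ← R4 + 59/33·R3.
R4 ← R4 / (-1431/385).
R1 ← R1 − 62/77·R4.
R2 ← R2 + 369/385·R4.
R3 ← R3 + 87/35·R4.
Reading off the reduced rows gives u = -1/3, v = 0, w = 1/3, s = -5/4.

u = -1/3, v = 0, w = 1/3, s = -5/4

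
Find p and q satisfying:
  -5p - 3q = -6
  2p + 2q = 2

p = 3/2, q = -1/2

Row-reduce the augmented matrix:
R1 ← R1 / (-5).
R2 ← R2 − 2·R1.
R2 ← R2 / (4/5).
R1 ← R1 − 3/5·R2.
Reading off the reduced rows gives p = 3/2, q = -1/2.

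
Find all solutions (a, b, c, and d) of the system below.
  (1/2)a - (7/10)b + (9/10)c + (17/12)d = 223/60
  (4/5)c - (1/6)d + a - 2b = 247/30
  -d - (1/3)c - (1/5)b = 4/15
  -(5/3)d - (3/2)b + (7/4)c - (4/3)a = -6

Row-reduce:
R1 ← R1 / (1/2).
R2 ← R2 − 1·R1.
R4 ← R4 + 4/3·R1.
R2 ← R2 / (-3/5).
R1 ← R1 + 7/5·R2.
R3 ← R3 + 1/5·R2.
R4 ← R4 + 101/30·R2.
Swap R3 and R4.
R3 ← R3 / (1757/180).
R1 ← R1 − 62/15·R3.
R2 ← R2 − 5/3·R3.
Rank is 3 with 4 unknowns, leaving d free.

infinitely many solutions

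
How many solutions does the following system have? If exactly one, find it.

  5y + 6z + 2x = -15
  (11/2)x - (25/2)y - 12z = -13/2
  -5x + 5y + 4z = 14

no solution

Row-reduce:
R1 ← R1 / (2).
R2 ← R2 − 11/2·R1.
R3 ← R3 + 5·R1.
R2 ← R2 / (-105/4).
R1 ← R1 − 5/2·R2.
R3 ← R3 − 35/2·R2.
Row 3 reduces to 0 = -1/3, a contradiction. The system is inconsistent.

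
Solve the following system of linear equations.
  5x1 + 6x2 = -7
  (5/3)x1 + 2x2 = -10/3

Row-reduce:
R1 ← R1 / (5).
R2 ← R2 − 5/3·R1.
Row 2 reduces to 0 = -1, a contradiction. The system is inconsistent.

no solution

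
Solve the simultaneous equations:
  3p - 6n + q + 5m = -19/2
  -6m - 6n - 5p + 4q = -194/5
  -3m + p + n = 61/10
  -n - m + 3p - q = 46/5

Row-reduce the augmented matrix:
R1 ← R1 / (5).
R2 ← R2 + 6·R1.
R3 ← R3 + 3·R1.
R4 ← R4 + 1·R1.
R2 ← R2 / (-66/5).
R1 ← R1 + 6/5·R2.
R3 ← R3 + 13/5·R2.
R4 ← R4 + 11/5·R2.
R3 ← R3 / (203/66).
R1 ← R1 − 8/11·R3.
R2 ← R2 − 7/66·R3.
R4 ← R4 − 23/6·R3.
R4 ← R4 / (-33/29).
R1 ← R1 + 5/29·R4.
R2 ← R2 + 11/29·R4.
R3 ← R3 + 4/29·R4.
Reading off the reduced rows gives m = -1/5, n = 5/2, p = 3, q = -5/2.

m = -1/5, n = 5/2, p = 3, q = -5/2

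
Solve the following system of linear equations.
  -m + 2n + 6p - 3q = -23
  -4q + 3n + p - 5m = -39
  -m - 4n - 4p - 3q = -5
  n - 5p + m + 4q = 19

m = 2, n = -3, p = 0, q = 5

Row-reduce the augmented matrix:
R1 ← R1 / (-1).
R2 ← R2 + 5·R1.
R3 ← R3 + 1·R1.
R4 ← R4 − 1·R1.
R2 ← R2 / (-7).
R1 ← R1 + 2·R2.
R3 ← R3 + 6·R2.
R4 ← R4 − 3·R2.
R3 ← R3 / (104/7).
R1 ← R1 − 16/7·R3.
R2 ← R2 − 29/7·R3.
R4 ← R4 + 80/7·R3.
R4 ← R4 / (-20/13).
R1 ← R1 − 17/13·R4.
R2 ← R2 − 55/52·R4.
R3 ← R3 + 33/52·R4.
Reading off the reduced rows gives m = 2, n = -3, p = 0, q = 5.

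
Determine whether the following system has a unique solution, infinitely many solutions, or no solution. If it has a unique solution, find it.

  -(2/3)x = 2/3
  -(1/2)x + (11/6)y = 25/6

x = -1, y = 2

Row-reduce the augmented matrix:
R1 ← R1 / (-2/3).
R2 ← R2 + 1/2·R1.
R2 ← R2 / (11/6).
Reading off the reduced rows gives x = -1, y = 2.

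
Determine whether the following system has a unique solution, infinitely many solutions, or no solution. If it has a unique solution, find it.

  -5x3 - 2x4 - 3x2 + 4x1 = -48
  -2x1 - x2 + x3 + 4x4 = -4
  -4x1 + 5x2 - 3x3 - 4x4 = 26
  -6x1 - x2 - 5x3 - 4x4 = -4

x1 = -3, x2 = 4, x3 = 6, x4 = -3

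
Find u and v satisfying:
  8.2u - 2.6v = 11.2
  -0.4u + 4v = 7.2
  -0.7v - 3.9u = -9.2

u = 2, v = 2

Row-reduce the augmented matrix:
R1 ← R1 / (41/5).
R2 ← R2 + 2/5·R1.
R3 ← R3 + 39/10·R1.
R2 ← R2 / (794/205).
R1 ← R1 + 13/41·R2.
R3 ← R3 + 397/205·R2.
R3 reduces to 0 = 0, so the extra equation is consistent.
Reading off the reduced rows gives u = 2, v = 2.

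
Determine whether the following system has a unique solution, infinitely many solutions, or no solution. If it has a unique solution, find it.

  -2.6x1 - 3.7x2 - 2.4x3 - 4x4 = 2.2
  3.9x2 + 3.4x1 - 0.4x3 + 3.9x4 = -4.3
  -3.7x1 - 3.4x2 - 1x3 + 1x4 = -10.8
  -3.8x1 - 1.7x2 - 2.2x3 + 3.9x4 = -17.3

Row-reduce the augmented matrix:
R1 ← R1 / (-13/5).
R2 ← R2 − 17/5·R1.
R3 ← R3 + 37/10·R1.
R4 ← R4 + 19/5·R1.
R2 ← R2 / (-61/65).
R1 ← R1 − 37/26·R2.
R3 ← R3 − 97/52·R2.
R4 ← R4 − 241/65·R2.
R3 ← R3 / (-2817/610).
R1 ← R1 + 271/61·R3.
R2 ← R2 − 230/61·R3.
R4 ← R4 + 773/61·R3.
R4 ← R4 / (-372803/56340).
R1 ← R1 + 24637/5634·R4.
R2 ← R2 − 13303/2817·R4.
R3 ← R3 + 9875/11268·R4.
Reading off the reduced rows gives x1 = 0, x2 = 2, x3 = 1, x4 = -3.

x1 = 0, x2 = 2, x3 = 1, x4 = -3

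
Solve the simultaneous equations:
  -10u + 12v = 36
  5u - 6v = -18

infinitely many solutions

Row-reduce:
R1 ← R1 / (-10).
R2 ← R2 − 5·R1.
Rank is 1 with 2 unknowns, leaving v free.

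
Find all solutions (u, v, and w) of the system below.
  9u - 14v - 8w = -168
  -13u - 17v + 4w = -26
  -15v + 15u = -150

u = -4, v = 6, w = 6

Row-reduce the augmented matrix:
R1 ← R1 / (9).
R2 ← R2 + 13·R1.
R3 ← R3 − 15·R1.
R2 ← R2 / (-335/9).
R1 ← R1 + 14/9·R2.
R3 ← R3 − 25/3·R2.
R3 ← R3 / (780/67).
R1 ← R1 + 192/335·R3.
R2 ← R2 − 68/335·R3.
Reading off the reduced rows gives u = -4, v = 6, w = 6.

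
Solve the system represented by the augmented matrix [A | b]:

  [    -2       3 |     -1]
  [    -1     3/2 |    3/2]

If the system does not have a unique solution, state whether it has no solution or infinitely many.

Row-reduce:
R1 ← R1 / (-2).
R2 ← R2 + 1·R1.
Row 2 reduces to 0 = 2, a contradiction. The system is inconsistent.

no solution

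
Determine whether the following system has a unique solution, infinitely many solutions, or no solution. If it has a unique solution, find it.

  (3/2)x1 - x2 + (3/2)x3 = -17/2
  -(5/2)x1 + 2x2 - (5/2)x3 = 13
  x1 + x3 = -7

no solution

Row-reduce:
R1 ← R1 / (3/2).
R2 ← R2 + 5/2·R1.
R3 ← R3 − 1·R1.
R2 ← R2 / (1/3).
R1 ← R1 + 2/3·R2.
R3 ← R3 − 2/3·R2.
Row 3 reduces to 0 = 1, a contradiction. The system is inconsistent.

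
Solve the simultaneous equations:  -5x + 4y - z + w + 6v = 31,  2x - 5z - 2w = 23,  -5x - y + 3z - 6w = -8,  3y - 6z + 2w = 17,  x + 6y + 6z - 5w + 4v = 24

Row-reduce the augmented matrix:
R1 ← R1 / (-5).
R2 ← R2 − 2·R1.
R3 ← R3 + 5·R1.
R5 ← R5 − 1·R1.
R2 ← R2 / (8/5).
R1 ← R1 + 4/5·R2.
R3 ← R3 + 5·R2.
R4 ← R4 − 3·R2.
R5 ← R5 − 34/5·R2.
R3 ← R3 / (-103/8).
R1 ← R1 + 5/2·R3.
R2 ← R2 + 27/8·R3.
R4 ← R4 − 33/8·R3.
R5 ← R5 − 115/4·R3.
R4 ← R4 / (119/103).
R1 ← R1 − 137/103·R4.
R2 ← R2 − 221/103·R4.
R3 ← R3 − 96/103·R4.
R5 ← R5 + 2554/103·R4.
R5 ← R5 / (-10462/119).
R1 ← R1 − 516/119·R5.
R2 ← R2 − 60/7·R5.
R3 ← R3 − 372/119·R5.
R4 ← R4 + 414/119·R5.
Reading off the reduced rows gives x = 2, y = 1, z = -3, w = -2, v = 6.

x = 2, y = 1, z = -3, w = -2, v = 6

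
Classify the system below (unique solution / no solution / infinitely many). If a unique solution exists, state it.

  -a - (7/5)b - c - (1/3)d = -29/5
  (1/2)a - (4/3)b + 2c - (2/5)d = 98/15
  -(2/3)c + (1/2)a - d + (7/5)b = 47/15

Row-reduce:
R1 ← R1 / (-1).
R2 ← R2 − 1/2·R1.
R3 ← R3 − 1/2·R1.
R2 ← R2 / (-61/30).
R1 ← R1 − 7/5·R2.
R3 ← R3 − 7/10·R2.
R3 ← R3 / (-119/183).
R1 ← R1 − 124/61·R3.
R2 ← R2 + 45/61·R3.
Rank is 3 with 4 unknowns, leaving d free.

infinitely many solutions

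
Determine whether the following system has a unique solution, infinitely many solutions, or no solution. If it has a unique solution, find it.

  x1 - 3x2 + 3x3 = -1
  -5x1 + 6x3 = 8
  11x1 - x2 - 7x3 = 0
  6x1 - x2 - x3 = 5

Row-reduce:
R2 ← R2 + 5·R1.
R3 ← R3 − 11·R1.
R4 ← R4 − 6·R1.
R2 ← R2 / (-15).
R1 ← R1 + 3·R2.
R3 ← R3 − 32·R2.
R4 ← R4 − 17·R2.
R3 ← R3 / (24/5).
R1 ← R1 + 6/5·R3.
R2 ← R2 + 7/5·R3.
R4 ← R4 − 24/5·R3.
Row 4 reduces to 0 = -3, a contradiction. The system is inconsistent.

no solution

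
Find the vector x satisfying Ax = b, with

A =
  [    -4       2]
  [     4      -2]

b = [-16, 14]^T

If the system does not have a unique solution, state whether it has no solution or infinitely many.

Row-reduce:
R1 ← R1 / (-4).
R2 ← R2 − 4·R1.
Row 2 reduces to 0 = -2, a contradiction. The system is inconsistent.

no solution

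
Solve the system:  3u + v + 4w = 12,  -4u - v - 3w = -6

Row-reduce:
R1 ← R1 / (3).
R2 ← R2 + 4·R1.
R2 ← R2 / (1/3).
R1 ← R1 − 1/3·R2.
Rank is 2 with 3 unknowns, leaving w free.

infinitely many solutions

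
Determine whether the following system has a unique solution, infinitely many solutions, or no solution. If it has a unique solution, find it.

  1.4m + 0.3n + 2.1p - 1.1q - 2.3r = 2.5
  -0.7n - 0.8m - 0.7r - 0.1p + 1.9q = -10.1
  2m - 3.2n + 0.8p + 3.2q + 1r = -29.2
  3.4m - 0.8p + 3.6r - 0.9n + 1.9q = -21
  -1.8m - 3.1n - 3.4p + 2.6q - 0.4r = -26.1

m = -4, n = 3, p = 3, q = -5, r = 2

Row-reduce the augmented matrix:
R1 ← R1 / (7/5).
R2 ← R2 + 4/5·R1.
R3 ← R3 − 2·R1.
R4 ← R4 − 17/5·R1.
R5 ← R5 + 9/5·R1.
R2 ← R2 / (-37/70).
R1 ← R1 − 3/14·R2.
R3 ← R3 + 127/35·R2.
R4 ← R4 + 57/35·R2.
R5 ← R5 + 19/7·R2.
R3 ← R3 / (-1804/185).
R1 ← R1 − 72/37·R3.
R2 ← R2 + 77/37·R3.
R4 ← R4 + 3437/370·R3.
R5 ← R5 + 2349/370·R3.
R4 ← R4 / (19949/4510).
R1 ← R1 + 478/451·R4.
R2 ← R2 + 64/41·R4.
R3 ← R3 − 183/451·R4.
R5 ← R5 + 1248/451·R4.
R5 ← R5 / (-4765373/797960).
R1 ← R1 − 28279/39898·R5.
R2 ← R2 + 56845/79796·R5.
R3 ← R3 + 67293/39898·R5.
R4 ← R4 + 33611/79796·R5.
Reading off the reduced rows gives m = -4, n = 3, p = 3, q = -5, r = 2.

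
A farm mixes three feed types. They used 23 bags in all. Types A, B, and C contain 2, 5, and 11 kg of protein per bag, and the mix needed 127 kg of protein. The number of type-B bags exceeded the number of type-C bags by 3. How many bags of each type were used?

type-A bags: 8, type-B bags: 9, type-C bags: 6

Let a = type-A bags, b = type-B bags, c = type-C bags.
  b + c + a = 23
  11c + 2a + 5b = 127
  b - c = 3
Row-reduce the augmented matrix:
R2 ← R2 − 2·R1.
R2 ← R2 / (3).
R1 ← R1 − 1·R2.
R3 ← R3 − 1·R2.
R3 ← R3 / (-4).
R1 ← R1 + 2·R3.
R2 ← R2 − 3·R3.
Reading off the reduced rows gives a = 8, b = 9, c = 6.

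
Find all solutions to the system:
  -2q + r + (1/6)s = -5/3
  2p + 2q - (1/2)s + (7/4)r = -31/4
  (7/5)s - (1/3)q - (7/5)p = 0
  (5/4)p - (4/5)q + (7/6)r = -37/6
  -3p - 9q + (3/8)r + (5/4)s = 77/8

no solution

Row-reduce:
Swap R1 and R2.
R1 ← R1 / (2).
R3 ← R3 + 7/5·R1.
R4 ← R4 − 5/4·R1.
R5 ← R5 + 3·R1.
R2 ← R2 / (-2).
R1 ← R1 − 1·R2.
R3 ← R3 − 16/15·R2.
R4 ← R4 + 41/20·R2.
R5 ← R5 + 6·R2.
R3 ← R3 / (211/120).
R1 ← R1 − 11/8·R3.
R2 ← R2 + 1/2·R3.
R4 ← R4 + 457/480·R3.
R4 ← R4 / (115207/151920).
R1 ← R1 + 2677/2532·R4.
R2 ← R2 − 203/844·R4.
R3 ← R3 − 410/633·R4.
Row 5 reduces to 0 = 3, a contradiction. The system is inconsistent.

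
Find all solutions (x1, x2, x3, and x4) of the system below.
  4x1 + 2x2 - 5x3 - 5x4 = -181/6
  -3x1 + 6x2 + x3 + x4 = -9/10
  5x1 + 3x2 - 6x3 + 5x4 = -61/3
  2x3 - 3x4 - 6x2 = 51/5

x1 = -8/3, x2 = -2, x3 = 3/2, x4 = 8/5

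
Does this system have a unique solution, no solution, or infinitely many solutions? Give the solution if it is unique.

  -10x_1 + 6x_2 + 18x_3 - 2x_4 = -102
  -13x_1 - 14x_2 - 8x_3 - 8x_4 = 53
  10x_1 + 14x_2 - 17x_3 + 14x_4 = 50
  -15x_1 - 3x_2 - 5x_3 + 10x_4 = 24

Row-reduce the augmented matrix:
R1 ← R1 / (-10).
R2 ← R2 + 13·R1.
R3 ← R3 − 10·R1.
R4 ← R4 + 15·R1.
R2 ← R2 / (-109/5).
R1 ← R1 + 3/5·R2.
R3 ← R3 − 20·R2.
R4 ← R4 + 12·R2.
R3 ← R3 / (-3031/109).
R1 ← R1 + 102/109·R3.
R2 ← R2 − 157/109·R3.
R4 ← R4 + 1604/109·R3.
R4 ← R4 / (37111/3031).
R1 ← R1 − 338/3031·R4.
R2 ← R2 − 1857/3031·R4.
R3 ← R3 + 768/3031·R4.
Reading off the reduced rows gives x_1 = 1, x_2 = -3, x_3 = -4, x_4 = 1.

x_1 = 1, x_2 = -3, x_3 = -4, x_4 = 1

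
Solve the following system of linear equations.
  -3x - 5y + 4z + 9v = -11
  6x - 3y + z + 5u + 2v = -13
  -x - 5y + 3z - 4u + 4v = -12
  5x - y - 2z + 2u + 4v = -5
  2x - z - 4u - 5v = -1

Row-reduce:
R1 ← R1 / (-3).
R2 ← R2 − 6·R1.
R3 ← R3 + 1·R1.
R4 ← R4 − 5·R1.
R5 ← R5 − 2·R1.
R2 ← R2 / (-13).
R1 ← R1 − 5/3·R2.
R3 ← R3 + 10/3·R2.
R4 ← R4 + 28/3·R2.
R5 ← R5 + 10/3·R2.
R3 ← R3 / (-25/39).
R1 ← R1 + 7/39·R3.
R2 ← R2 + 9/13·R3.
R4 ← R4 + 70/39·R3.
R5 ← R5 + 25/39·R3.
R4 ← R4 / (66/5).
R1 ← R1 − 53/25·R4.
R2 ← R2 − 133/25·R4.
R3 ← R3 − 206/25·R4.
Rank is 4 with 5 unknowns, leaving v free.

infinitely many solutions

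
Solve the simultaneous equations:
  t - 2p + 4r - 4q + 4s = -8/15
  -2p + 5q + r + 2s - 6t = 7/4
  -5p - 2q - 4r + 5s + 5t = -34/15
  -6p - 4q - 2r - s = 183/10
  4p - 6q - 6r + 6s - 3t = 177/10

p = -1, q = -11/5, r = -5/4, s = -1, t = -7/3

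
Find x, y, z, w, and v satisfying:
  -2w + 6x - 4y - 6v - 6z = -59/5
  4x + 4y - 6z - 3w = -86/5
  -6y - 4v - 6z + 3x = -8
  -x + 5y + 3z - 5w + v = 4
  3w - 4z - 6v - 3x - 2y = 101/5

Row-reduce the augmented matrix:
R1 ← R1 / (6).
R2 ← R2 − 4·R1.
R3 ← R3 − 3·R1.
R4 ← R4 + 1·R1.
R5 ← R5 + 3·R1.
R2 ← R2 / (20/3).
R1 ← R1 + 2/3·R2.
R3 ← R3 + 4·R2.
R4 ← R4 − 13/3·R2.
R5 ← R5 + 4·R2.
R3 ← R3 / (-21/5).
R1 ← R1 + 6/5·R3.
R2 ← R2 + 3/10·R3.
R4 ← R4 − 33/10·R3.
R5 ← R5 + 41/5·R3.
R4 ← R4 / (-17/4).
R1 ← R1 + 1/2·R4.
R2 ← R2 + 1/4·R4.
R5 ← R5 − 1·R4.
R5 ← R5 / (-494/51).
R1 ← R1 + 14/17·R5.
R2 ← R2 − 10/17·R5.
R3 ← R3 + 1/3·R5.
R4 ← R4 − 6/17·R5.
Reading off the reduced rows gives x = -3, y = 1/2, z = 1, w = 2/5, v = -5/2.

x = -3, y = 1/2, z = 1, w = 2/5, v = -5/2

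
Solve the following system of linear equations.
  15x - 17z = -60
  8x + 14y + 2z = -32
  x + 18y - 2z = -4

x = -4, y = 0, z = 0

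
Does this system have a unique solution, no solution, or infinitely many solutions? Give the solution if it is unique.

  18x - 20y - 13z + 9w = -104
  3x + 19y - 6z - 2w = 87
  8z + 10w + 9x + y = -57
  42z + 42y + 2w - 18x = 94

infinitely many solutions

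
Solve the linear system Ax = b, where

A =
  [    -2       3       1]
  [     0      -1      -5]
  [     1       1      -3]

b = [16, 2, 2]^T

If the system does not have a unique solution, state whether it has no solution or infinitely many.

x_1 = -4, x_2 = 3, x_3 = -1

Row-reduce the augmented matrix:
R1 ← R1 / (-2).
R3 ← R3 − 1·R1.
R2 ← R2 / (-1).
R1 ← R1 + 3/2·R2.
R3 ← R3 − 5/2·R2.
R3 ← R3 / (-15).
R1 ← R1 − 7·R3.
R2 ← R2 − 5·R3.
Reading off the reduced rows gives x_1 = -4, x_2 = 3, x_3 = -1.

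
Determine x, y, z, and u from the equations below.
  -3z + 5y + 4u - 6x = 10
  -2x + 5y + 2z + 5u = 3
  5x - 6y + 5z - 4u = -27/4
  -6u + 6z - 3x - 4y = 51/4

x = -9/4, y = 0, z = 1/2, u = -1/2

Row-reduce the augmented matrix:
R1 ← R1 / (-6).
R2 ← R2 + 2·R1.
R3 ← R3 − 5·R1.
R4 ← R4 + 3·R1.
R2 ← R2 / (10/3).
R1 ← R1 + 5/6·R2.
R3 ← R3 + 11/6·R2.
R4 ← R4 + 13/2·R2.
R3 ← R3 / (83/20).
R1 ← R1 − 5/4·R3.
R2 ← R2 − 9/10·R3.
R4 ← R4 − 267/20·R3.
R4 ← R4 / (-431/83).
R1 ← R1 + 13/83·R4.
R2 ← R2 − 67/83·R4.
R3 ← R3 − 27/83·R4.
Reading off the reduced rows gives x = -9/4, y = 0, z = 1/2, u = -1/2.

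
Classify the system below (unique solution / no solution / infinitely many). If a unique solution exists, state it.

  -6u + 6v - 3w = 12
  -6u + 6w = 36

infinitely many solutions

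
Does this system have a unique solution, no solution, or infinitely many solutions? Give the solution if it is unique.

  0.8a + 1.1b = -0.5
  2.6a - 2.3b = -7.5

a = -2, b = 1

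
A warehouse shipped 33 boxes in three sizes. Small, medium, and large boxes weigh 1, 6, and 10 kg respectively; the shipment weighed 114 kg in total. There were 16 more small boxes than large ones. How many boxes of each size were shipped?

Let s = small boxes, m = medium boxes, l = large boxes.
  s + m + l = 33
  s + 6m + 10l = 114
  s - l = 16
Row-reduce the augmented matrix:
R2 ← R2 − 1·R1.
R3 ← R3 − 1·R1.
R2 ← R2 / (5).
R1 ← R1 − 1·R2.
R3 ← R3 + 1·R2.
R3 ← R3 / (-1/5).
R1 ← R1 + 4/5·R3.
R2 ← R2 − 9/5·R3.
Reading off the reduced rows gives s = 20, m = 9, l = 4.

small boxes: 20, medium boxes: 9, large boxes: 4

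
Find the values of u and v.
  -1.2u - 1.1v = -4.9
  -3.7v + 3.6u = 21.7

u = 5, v = -1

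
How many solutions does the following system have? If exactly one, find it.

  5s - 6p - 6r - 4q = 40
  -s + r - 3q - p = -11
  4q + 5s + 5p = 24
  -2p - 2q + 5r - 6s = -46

Row-reduce the augmented matrix:
R1 ← R1 / (-6).
R2 ← R2 + 1·R1.
R3 ← R3 − 5·R1.
R4 ← R4 + 2·R1.
R2 ← R2 / (-7/3).
R1 ← R1 − 2/3·R2.
R3 ← R3 − 2/3·R2.
R4 ← R4 + 2/3·R2.
R3 ← R3 / (-31/7).
R1 ← R1 − 11/7·R3.
R2 ← R2 + 6/7·R3.
R4 ← R4 − 45/7·R3.
R4 ← R4 / (335/62).
R1 ← R1 − 53/31·R4.
R2 ← R2 + 55/62·R4.
R3 ← R3 + 121/62·R4.
Reading off the reduced rows gives p = 0, q = 1, r = -4, s = 4.

p = 0, q = 1, r = -4, s = 4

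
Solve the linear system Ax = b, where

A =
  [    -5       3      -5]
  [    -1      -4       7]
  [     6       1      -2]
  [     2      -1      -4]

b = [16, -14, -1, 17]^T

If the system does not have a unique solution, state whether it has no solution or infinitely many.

no solution

Row-reduce:
R1 ← R1 / (-5).
R2 ← R2 + 1·R1.
R3 ← R3 − 6·R1.
R4 ← R4 − 2·R1.
R2 ← R2 / (-23/5).
R1 ← R1 + 3/5·R2.
R3 ← R3 − 23/5·R2.
R4 ← R4 − 1/5·R2.
Swap R3 and R4.
R3 ← R3 / (-130/23).
R1 ← R1 + 1/23·R3.
R2 ← R2 + 40/23·R3.
Row 4 reduces to 0 = 1, a contradiction. The system is inconsistent.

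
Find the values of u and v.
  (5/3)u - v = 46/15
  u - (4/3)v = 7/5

u = 11/5, v = 3/5

Row-reduce the augmented matrix:
R1 ← R1 / (5/3).
R2 ← R2 − 1·R1.
R2 ← R2 / (-11/15).
R1 ← R1 + 3/5·R2.
Reading off the reduced rows gives u = 11/5, v = 3/5.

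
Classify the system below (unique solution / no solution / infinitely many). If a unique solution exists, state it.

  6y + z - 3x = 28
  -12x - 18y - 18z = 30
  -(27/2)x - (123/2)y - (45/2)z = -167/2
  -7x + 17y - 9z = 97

no solution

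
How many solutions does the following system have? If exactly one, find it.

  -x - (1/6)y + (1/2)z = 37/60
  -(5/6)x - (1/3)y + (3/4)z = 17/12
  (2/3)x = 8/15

x = 4/5, y = 1/2, z = 3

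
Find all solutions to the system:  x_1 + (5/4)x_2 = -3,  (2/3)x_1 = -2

x_1 = -3, x_2 = 0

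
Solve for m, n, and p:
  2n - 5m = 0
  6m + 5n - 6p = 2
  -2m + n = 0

Row-reduce the augmented matrix:
R1 ← R1 / (-5).
R2 ← R2 − 6·R1.
R3 ← R3 + 2·R1.
R2 ← R2 / (37/5).
R1 ← R1 + 2/5·R2.
R3 ← R3 − 1/5·R2.
R3 ← R3 / (6/37).
R1 ← R1 + 12/37·R3.
R2 ← R2 + 30/37·R3.
Reading off the reduced rows gives m = 0, n = 0, p = -1/3.

m = 0, n = 0, p = -1/3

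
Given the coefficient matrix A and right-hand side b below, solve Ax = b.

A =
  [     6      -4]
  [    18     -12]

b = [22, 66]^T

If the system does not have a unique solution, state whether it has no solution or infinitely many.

infinitely many solutions

Row-reduce:
R1 ← R1 / (6).
R2 ← R2 − 18·R1.
Rank is 1 with 2 unknowns, leaving x_2 free.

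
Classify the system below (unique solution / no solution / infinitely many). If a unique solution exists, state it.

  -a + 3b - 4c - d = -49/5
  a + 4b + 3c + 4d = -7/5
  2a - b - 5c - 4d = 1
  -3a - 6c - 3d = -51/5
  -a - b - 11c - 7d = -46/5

a = 2, b = -2, c = 1/5, d = 1

Row-reduce the augmented matrix:
R1 ← R1 / (-1).
R2 ← R2 − 1·R1.
R3 ← R3 − 2·R1.
R4 ← R4 + 3·R1.
R5 ← R5 + 1·R1.
R2 ← R2 / (7).
R1 ← R1 + 3·R2.
R3 ← R3 − 5·R2.
R4 ← R4 + 9·R2.
R5 ← R5 + 4·R2.
R3 ← R3 / (-86/7).
R1 ← R1 − 25/7·R3.
R2 ← R2 + 1/7·R3.
R4 ← R4 − 33/7·R3.
R5 ← R5 + 53/7·R3.
R4 ← R4 / (63/86).
R1 ← R1 + 7/86·R4.
R2 ← R2 − 45/86·R4.
R3 ← R3 − 57/86·R4.
R5 ← R5 − 63/86·R4.
R5 reduces to 0 = 0, so the extra equation is consistent.
Reading off the reduced rows gives a = 2, b = -2, c = 1/5, d = 1.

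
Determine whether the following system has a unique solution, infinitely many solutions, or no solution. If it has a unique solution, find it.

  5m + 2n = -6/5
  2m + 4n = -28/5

m = 2/5, n = -8/5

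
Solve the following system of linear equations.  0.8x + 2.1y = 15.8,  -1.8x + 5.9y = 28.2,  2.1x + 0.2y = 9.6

x = 4, y = 6

Row-reduce the augmented matrix:
R1 ← R1 / (4/5).
R2 ← R2 + 9/5·R1.
R3 ← R3 − 21/10·R1.
R2 ← R2 / (85/8).
R1 ← R1 − 21/8·R2.
R3 ← R3 + 85/16·R2.
R3 reduces to 0 = 0, so the extra equation is consistent.
Reading off the reduced rows gives x = 4, y = 6.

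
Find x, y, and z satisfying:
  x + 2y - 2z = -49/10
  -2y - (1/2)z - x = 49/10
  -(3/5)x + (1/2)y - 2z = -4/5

Row-reduce the augmented matrix:
R2 ← R2 + 1·R1.
R3 ← R3 + 3/5·R1.
Swap R2 and R3.
R2 ← R2 / (17/10).
R1 ← R1 − 2·R2.
R3 ← R3 / (-5/2).
R1 ← R1 − 30/17·R3.
R2 ← R2 + 32/17·R3.
Reading off the reduced rows gives x = -1/2, y = -11/5, z = 0.

x = -1/2, y = -11/5, z = 0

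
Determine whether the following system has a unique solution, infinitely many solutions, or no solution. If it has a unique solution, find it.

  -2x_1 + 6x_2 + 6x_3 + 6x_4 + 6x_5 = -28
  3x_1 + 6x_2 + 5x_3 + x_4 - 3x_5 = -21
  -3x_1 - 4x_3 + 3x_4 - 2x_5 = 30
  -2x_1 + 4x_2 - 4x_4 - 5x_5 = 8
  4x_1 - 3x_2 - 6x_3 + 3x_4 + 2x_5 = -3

x_1 = -4, x_2 = -3, x_3 = -1, x_4 = 2, x_5 = -4

Row-reduce the augmented matrix:
R1 ← R1 / (-2).
R2 ← R2 − 3·R1.
R3 ← R3 + 3·R1.
R4 ← R4 + 2·R1.
R5 ← R5 − 4·R1.
R2 ← R2 / (15).
R1 ← R1 + 3·R2.
R3 ← R3 + 9·R2.
R4 ← R4 + 2·R2.
R5 ← R5 − 9·R2.
R3 ← R3 / (-23/5).
R1 ← R1 + 1/5·R3.
R2 ← R2 − 14/15·R3.
R4 ← R4 + 62/15·R3.
R5 ← R5 + 12/5·R3.
R4 ← R4 / (-26/3).
R1 ← R1 + 1·R4.
R2 ← R2 − 2/3·R4.
R5 ← R5 − 9·R4.
R5 ← R5 / (6323/598).
R1 ← R1 + 639/598·R5.
R2 ← R2 + 411/299·R5.
R3 ← R3 − 37/23·R5.
R4 ← R4 − 245/598·R5.
Reading off the reduced rows gives x_1 = -4, x_2 = -3, x_3 = -1, x_4 = 2, x_5 = -4.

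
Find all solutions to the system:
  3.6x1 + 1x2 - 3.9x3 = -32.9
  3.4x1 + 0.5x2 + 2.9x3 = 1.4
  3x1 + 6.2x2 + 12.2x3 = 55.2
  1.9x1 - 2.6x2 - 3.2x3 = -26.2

x1 = -4, x2 = 1, x3 = 5

Row-reduce the augmented matrix:
R1 ← R1 / (18/5).
R2 ← R2 − 17/5·R1.
R3 ← R3 − 3·R1.
R4 ← R4 − 19/10·R1.
R2 ← R2 / (-4/9).
R1 ← R1 − 5/18·R2.
R3 ← R3 − 161/30·R2.
R4 ← R4 + 563/180·R2.
R3 ← R3 / (15191/160).
R1 ← R1 − 97/32·R3.
R2 ← R2 + 237/16·R3.
R4 ← R4 + 15191/320·R3.
R4 reduces to 0 = 0, so the extra equation is consistent.
Reading off the reduced rows gives x1 = -4, x2 = 1, x3 = 5.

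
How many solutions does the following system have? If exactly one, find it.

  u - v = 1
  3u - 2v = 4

u = 2, v = 1

Row-reduce the augmented matrix:
R2 ← R2 − 3·R1.
R1 ← R1 + 1·R2.
Reading off the reduced rows gives u = 2, v = 1.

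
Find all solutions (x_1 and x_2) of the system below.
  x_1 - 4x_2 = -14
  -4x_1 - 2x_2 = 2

From equation 1: x_1 = -14 + 4·x_2.
Substitute into equation 2 and solve: x_2 = 3.
Then x_1 = -2.

x_1 = -2, x_2 = 3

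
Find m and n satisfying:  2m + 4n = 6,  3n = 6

m = -1, n = 2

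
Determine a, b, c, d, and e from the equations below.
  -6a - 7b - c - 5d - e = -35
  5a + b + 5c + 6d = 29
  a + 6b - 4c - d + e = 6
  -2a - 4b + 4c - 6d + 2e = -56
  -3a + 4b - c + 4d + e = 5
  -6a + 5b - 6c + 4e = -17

a = 4, b = -1, c = -4, d = 5, e = -3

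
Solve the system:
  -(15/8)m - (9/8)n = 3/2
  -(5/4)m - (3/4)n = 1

infinitely many solutions

Row-reduce:
R1 ← R1 / (-15/8).
R2 ← R2 + 5/4·R1.
Rank is 1 with 2 unknowns, leaving n free.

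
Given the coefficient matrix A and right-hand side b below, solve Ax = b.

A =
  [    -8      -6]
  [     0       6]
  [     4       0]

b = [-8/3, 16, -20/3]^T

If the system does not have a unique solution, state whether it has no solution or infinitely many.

Row-reduce the augmented matrix:
R1 ← R1 / (-8).
R3 ← R3 − 4·R1.
R2 ← R2 / (6).
R1 ← R1 − 3/4·R2.
R3 ← R3 + 3·R2.
R3 reduces to 0 = 0, so the extra equation is consistent.
Reading off the reduced rows gives x_1 = -5/3, x_2 = 8/3.

x_1 = -5/3, x_2 = 8/3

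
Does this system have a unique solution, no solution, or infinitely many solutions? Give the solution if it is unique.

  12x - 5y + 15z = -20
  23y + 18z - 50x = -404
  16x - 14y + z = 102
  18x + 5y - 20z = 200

x = 5, y = -2, z = -6

Row-reduce the augmented matrix:
R1 ← R1 / (12).
R2 ← R2 + 50·R1.
R3 ← R3 − 16·R1.
R4 ← R4 − 18·R1.
R2 ← R2 / (13/6).
R1 ← R1 + 5/12·R2.
R3 ← R3 + 22/3·R2.
R4 ← R4 − 25/2·R2.
R3 ← R3 / (3295/13).
R1 ← R1 − 435/26·R3.
R2 ← R2 − 483/13·R3.
R4 ← R4 + 6590/13·R3.
R4 reduces to 0 = 0, so the extra equation is consistent.
Reading off the reduced rows gives x = 5, y = -2, z = -6.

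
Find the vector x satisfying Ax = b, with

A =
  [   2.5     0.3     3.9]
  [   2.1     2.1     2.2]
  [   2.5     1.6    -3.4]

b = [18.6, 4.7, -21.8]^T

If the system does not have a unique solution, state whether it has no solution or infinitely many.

Row-reduce the augmented matrix:
R1 ← R1 / (5/2).
R2 ← R2 − 21/10·R1.
R3 ← R3 − 5/2·R1.
R2 ← R2 / (231/125).
R1 ← R1 − 3/25·R2.
R3 ← R3 − 13/10·R2.
R3 ← R3 / (-30229/4620).
R1 ← R1 − 251/154·R3.
R2 ← R2 + 269/462·R3.
Reading off the reduced rows gives x_1 = 0, x_2 = -3, x_3 = 5.

x_1 = 0, x_2 = -3, x_3 = 5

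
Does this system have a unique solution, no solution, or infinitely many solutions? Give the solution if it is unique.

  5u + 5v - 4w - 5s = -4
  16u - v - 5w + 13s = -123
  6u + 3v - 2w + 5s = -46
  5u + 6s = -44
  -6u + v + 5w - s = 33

no solution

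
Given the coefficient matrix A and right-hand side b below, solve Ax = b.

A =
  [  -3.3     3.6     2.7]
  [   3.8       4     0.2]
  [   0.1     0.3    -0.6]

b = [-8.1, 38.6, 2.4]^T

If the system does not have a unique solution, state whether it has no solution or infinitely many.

x_1 = 6, x_2 = 4, x_3 = -1

Row-reduce the augmented matrix:
R1 ← R1 / (-33/10).
R2 ← R2 − 19/5·R1.
R3 ← R3 − 1/10·R1.
R2 ← R2 / (448/55).
R1 ← R1 + 12/11·R2.
R3 ← R3 − 9/22·R2.
R3 ← R3 / (-219/320).
R1 ← R1 + 3/8·R3.
R2 ← R2 − 13/32·R3.
Reading off the reduced rows gives x_1 = 6, x_2 = 4, x_3 = -1.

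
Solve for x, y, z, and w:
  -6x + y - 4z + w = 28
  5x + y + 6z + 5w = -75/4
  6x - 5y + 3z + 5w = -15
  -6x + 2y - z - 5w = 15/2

x = -9/4, y = 1/2, z = -3, w = 2

Row-reduce the augmented matrix:
R1 ← R1 / (-6).
R2 ← R2 − 5·R1.
R3 ← R3 − 6·R1.
R4 ← R4 + 6·R1.
R2 ← R2 / (11/6).
R1 ← R1 + 1/6·R2.
R3 ← R3 + 4·R2.
R4 ← R4 − 1·R2.
R3 ← R3 / (53/11).
R1 ← R1 − 10/11·R3.
R2 ← R2 − 16/11·R3.
R4 ← R4 − 17/11·R3.
R4 ← R4 / (-805/53).
R1 ← R1 + 168/53·R4.
R2 ← R2 + 131/53·R4.
R3 ← R3 − 206/53·R4.
Reading off the reduced rows gives x = -9/4, y = 1/2, z = -3, w = 2.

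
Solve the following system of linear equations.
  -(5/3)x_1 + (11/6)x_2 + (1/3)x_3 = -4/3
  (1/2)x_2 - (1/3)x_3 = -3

Row-reduce:
R1 ← R1 / (-5/3).
R2 ← R2 / (1/2).
R1 ← R1 + 11/10·R2.
Rank is 2 with 3 unknowns, leaving x_3 free.

infinitely many solutions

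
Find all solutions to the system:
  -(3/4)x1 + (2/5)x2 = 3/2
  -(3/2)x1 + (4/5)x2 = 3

infinitely many solutions

Row-reduce:
R1 ← R1 / (-3/4).
R2 ← R2 + 3/2·R1.
Rank is 1 with 2 unknowns, leaving x2 free.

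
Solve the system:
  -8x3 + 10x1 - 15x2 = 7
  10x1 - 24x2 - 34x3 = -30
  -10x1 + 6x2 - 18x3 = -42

no solution

Row-reduce:
R1 ← R1 / (10).
R2 ← R2 − 10·R1.
R3 ← R3 + 10·R1.
R2 ← R2 / (-9).
R1 ← R1 + 3/2·R2.
R3 ← R3 + 9·R2.
Row 3 reduces to 0 = 2, a contradiction. The system is inconsistent.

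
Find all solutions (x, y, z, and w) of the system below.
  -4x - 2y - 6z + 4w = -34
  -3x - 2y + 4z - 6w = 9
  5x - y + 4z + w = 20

Row-reduce:
R1 ← R1 / (-4).
R2 ← R2 + 3·R1.
R3 ← R3 − 5·R1.
R2 ← R2 / (-1/2).
R1 ← R1 − 1/2·R2.
R3 ← R3 + 7/2·R2.
R3 ← R3 / (-63).
R1 ← R1 − 10·R3.
R2 ← R2 + 17·R3.
Rank is 3 with 4 unknowns, leaving w free.

infinitely many solutions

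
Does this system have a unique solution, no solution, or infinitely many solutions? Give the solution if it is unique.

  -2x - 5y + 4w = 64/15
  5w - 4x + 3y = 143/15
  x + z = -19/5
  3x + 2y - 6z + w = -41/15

x = -14/5, y = 0, z = -1, w = -1/3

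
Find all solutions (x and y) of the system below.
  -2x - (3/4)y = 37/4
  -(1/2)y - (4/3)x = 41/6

no solution

Row-reduce:
R1 ← R1 / (-2).
R2 ← R2 + 4/3·R1.
Row 2 reduces to 0 = 2/3, a contradiction. The system is inconsistent.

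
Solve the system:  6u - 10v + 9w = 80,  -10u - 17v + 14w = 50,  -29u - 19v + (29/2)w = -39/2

no solution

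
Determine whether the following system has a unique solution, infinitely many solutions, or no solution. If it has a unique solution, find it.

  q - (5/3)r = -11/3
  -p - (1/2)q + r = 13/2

Row-reduce:
Swap R1 and R2.
R1 ← R1 / (-1).
R1 ← R1 − 1/2·R2.
Rank is 2 with 3 unknowns, leaving r free.

infinitely many solutions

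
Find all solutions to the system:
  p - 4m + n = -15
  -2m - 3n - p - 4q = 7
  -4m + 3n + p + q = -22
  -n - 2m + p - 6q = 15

Row-reduce the augmented matrix:
R1 ← R1 / (-4).
R2 ← R2 + 2·R1.
R3 ← R3 + 4·R1.
R4 ← R4 + 2·R1.
R2 ← R2 / (-7/2).
R1 ← R1 + 1/4·R2.
R3 ← R3 − 2·R2.
R4 ← R4 + 3/2·R2.
R3 ← R3 / (-6/7).
R1 ← R1 + 1/7·R3.
R2 ← R2 − 3/7·R3.
R4 ← R4 − 8/7·R3.
R4 ← R4 / (-6).
R1 ← R1 − 1/2·R4.
R2 ← R2 − 1/2·R4.
R3 ← R3 − 3/2·R4.
Reading off the reduced rows gives m = 4, n = -2, p = 3, q = -3.

m = 4, n = -2, p = 3, q = -3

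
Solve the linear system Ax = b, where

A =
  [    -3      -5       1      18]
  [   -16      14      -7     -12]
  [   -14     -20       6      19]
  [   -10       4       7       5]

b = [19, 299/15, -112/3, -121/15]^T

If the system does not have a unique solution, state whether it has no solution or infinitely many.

x_1 = 2/3, x_2 = 12/5, x_3 = -3, x_4 = 2

Row-reduce the augmented matrix:
R1 ← R1 / (-3).
R2 ← R2 + 16·R1.
R3 ← R3 + 14·R1.
R4 ← R4 + 10·R1.
R2 ← R2 / (122/3).
R1 ← R1 − 5/3·R2.
R3 ← R3 − 10/3·R2.
R4 ← R4 − 62/3·R2.
R3 ← R3 / (143/61).
R1 ← R1 − 21/122·R3.
R2 ← R2 + 37/122·R3.
R4 ← R4 − 606/61·R3.
R4 ← R4 / (34009/143).
R1 ← R1 − 729/286·R4.
R2 ← R2 + 2837/286·R4.
R3 ← R3 + 3425/143·R4.
Reading off the reduced rows gives x_1 = 2/3, x_2 = 12/5, x_3 = -3, x_4 = 2.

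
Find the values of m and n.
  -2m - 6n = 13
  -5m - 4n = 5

Row-reduce the augmented matrix:
R1 ← R1 / (-2).
R2 ← R2 + 5·R1.
R2 ← R2 / (11).
R1 ← R1 − 3·R2.
Reading off the reduced rows gives m = 1, n = -5/2.

m = 1, n = -5/2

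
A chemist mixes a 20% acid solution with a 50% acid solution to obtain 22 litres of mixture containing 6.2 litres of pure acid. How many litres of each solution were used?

litres of solution A: 16, litres of solution B: 6

Let a = litres of solution A, b = litres of solution B.
  a + b = 22
  (1/5)a + (1/2)b = 31/5
Row-reduce the augmented matrix:
R2 ← R2 − 1/5·R1.
R2 ← R2 / (3/10).
R1 ← R1 − 1·R2.
Reading off the reduced rows gives a = 16, b = 6.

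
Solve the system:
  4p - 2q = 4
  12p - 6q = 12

infinitely many solutions

Row-reduce:
R1 ← R1 / (4).
R2 ← R2 − 12·R1.
Rank is 1 with 2 unknowns, leaving q free.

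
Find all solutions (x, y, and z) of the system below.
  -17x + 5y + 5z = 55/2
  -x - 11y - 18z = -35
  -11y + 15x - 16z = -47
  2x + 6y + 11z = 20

no solution

Row-reduce:
R1 ← R1 / (-17).
R2 ← R2 + 1·R1.
R3 ← R3 − 15·R1.
R4 ← R4 − 2·R1.
R2 ← R2 / (-192/17).
R1 ← R1 + 5/17·R2.
R3 ← R3 + 112/17·R2.
R4 ← R4 − 112/17·R2.
R3 ← R3 / (-11/12).
R1 ← R1 − 35/192·R3.
R2 ← R2 − 311/192·R3.
R4 ← R4 − 11/12·R3.
Row 4 reduces to 0 = 1/2, a contradiction. The system is inconsistent.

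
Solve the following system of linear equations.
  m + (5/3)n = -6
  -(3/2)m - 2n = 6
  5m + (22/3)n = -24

m = 4, n = -6

Row-reduce the augmented matrix:
R2 ← R2 + 3/2·R1.
R3 ← R3 − 5·R1.
R2 ← R2 / (1/2).
R1 ← R1 − 5/3·R2.
R3 ← R3 + 1·R2.
R3 reduces to 0 = 0, so the extra equation is consistent.
Reading off the reduced rows gives m = 4, n = -6.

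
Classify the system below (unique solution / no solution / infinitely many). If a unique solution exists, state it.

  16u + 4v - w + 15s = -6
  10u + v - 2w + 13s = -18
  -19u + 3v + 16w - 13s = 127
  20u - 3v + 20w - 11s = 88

u = -1, v = 4, w = 6, s = 0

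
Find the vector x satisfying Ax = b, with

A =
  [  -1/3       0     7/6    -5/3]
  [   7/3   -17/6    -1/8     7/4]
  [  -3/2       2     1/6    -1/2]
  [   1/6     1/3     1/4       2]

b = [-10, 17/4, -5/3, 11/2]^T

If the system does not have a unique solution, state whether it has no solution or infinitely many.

no solution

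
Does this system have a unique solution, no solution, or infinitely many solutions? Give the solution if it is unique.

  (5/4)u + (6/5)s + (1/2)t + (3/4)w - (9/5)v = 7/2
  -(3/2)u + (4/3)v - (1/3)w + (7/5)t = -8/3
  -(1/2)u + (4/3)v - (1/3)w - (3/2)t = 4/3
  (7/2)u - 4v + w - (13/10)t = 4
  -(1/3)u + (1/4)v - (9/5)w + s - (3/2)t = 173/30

infinitely many solutions

Row-reduce:
R1 ← R1 / (5/4).
R2 ← R2 + 3/2·R1.
R3 ← R3 + 1/2·R1.
R4 ← R4 − 7/2·R1.
R5 ← R5 + 1/3·R1.
R2 ← R2 / (-62/75).
R1 ← R1 + 36/25·R2.
R3 ← R3 − 46/75·R2.
R4 ← R4 − 26/25·R2.
R5 ← R5 + 23/100·R2.
R3 ← R3 / (12/31).
R1 ← R1 + 12/31·R3.
R2 ← R2 + 85/124·R3.
R4 ← R4 + 12/31·R3.
R5 ← R5 + 4359/2480·R3.
Swap R4 and R5.
R4 ← R4 / (159/20).
R2 ← R2 − 1·R4.
R3 ← R3 − 4·R4.
Rank is 4 with 5 unknowns, leaving t free.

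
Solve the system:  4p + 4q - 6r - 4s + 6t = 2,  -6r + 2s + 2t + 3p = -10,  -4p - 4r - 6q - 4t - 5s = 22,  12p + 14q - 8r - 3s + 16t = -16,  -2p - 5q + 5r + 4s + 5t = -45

Row-reduce:
R1 ← R1 / (4).
R2 ← R2 − 3·R1.
R3 ← R3 + 4·R1.
R4 ← R4 − 12·R1.
R5 ← R5 + 2·R1.
R2 ← R2 / (-3).
R1 ← R1 − 1·R2.
R3 ← R3 + 2·R2.
R4 ← R4 − 2·R2.
R5 ← R5 + 3·R2.
R3 ← R3 / (-9).
R1 ← R1 + 2·R3.
R2 ← R2 − 1/2·R3.
R4 ← R4 − 9·R3.
R5 ← R5 − 7/2·R3.
Swap R4 and R5.
R4 ← R4 / (-421/54).
R1 ← R1 − 92/27·R4.
R2 ← R2 + 127/54·R4.
R3 ← R3 − 37/27·R4.
Row 5 reduces to 0 = 2, a contradiction. The system is inconsistent.

no solution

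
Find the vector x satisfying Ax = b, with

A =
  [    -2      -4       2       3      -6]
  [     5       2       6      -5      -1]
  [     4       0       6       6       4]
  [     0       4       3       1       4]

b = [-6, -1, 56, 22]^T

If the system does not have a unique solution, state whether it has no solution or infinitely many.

infinitely many solutions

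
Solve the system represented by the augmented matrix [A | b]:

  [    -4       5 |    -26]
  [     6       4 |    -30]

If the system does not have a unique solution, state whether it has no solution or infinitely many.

x_1 = -1, x_2 = -6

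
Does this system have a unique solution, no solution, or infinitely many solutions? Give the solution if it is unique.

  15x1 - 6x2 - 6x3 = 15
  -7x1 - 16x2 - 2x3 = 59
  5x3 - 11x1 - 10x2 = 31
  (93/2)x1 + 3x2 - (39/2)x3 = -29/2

Row-reduce:
R1 ← R1 / (15).
R2 ← R2 + 7·R1.
R3 ← R3 + 11·R1.
R4 ← R4 − 93/2·R1.
R2 ← R2 / (-94/5).
R1 ← R1 + 2/5·R2.
R3 ← R3 + 72/5·R2.
R4 ← R4 − 108/5·R2.
R3 ← R3 / (201/47).
R1 ← R1 + 14/47·R3.
R2 ← R2 − 12/47·R3.
R4 ← R4 + 603/94·R3.
Row 4 reduces to 0 = 2, a contradiction. The system is inconsistent.

no solution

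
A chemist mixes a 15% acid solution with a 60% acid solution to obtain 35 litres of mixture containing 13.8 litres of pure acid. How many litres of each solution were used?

litres of solution A: 16, litres of solution B: 19

Let a = litres of solution A, b = litres of solution B.
  a + b = 35
  (3/20)a + (3/5)b = 69/5
From equation 1: a = 35 − b.
Substitute into equation 2 and solve: b = 19.
Then a = 16.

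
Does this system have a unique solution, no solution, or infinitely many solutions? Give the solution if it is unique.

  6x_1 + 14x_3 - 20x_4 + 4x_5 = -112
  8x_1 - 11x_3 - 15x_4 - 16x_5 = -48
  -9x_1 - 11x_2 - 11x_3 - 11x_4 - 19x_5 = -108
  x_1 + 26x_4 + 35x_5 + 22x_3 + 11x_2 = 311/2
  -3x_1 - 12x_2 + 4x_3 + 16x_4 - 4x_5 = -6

Row-reduce:
R1 ← R1 / (6).
R2 ← R2 − 8·R1.
R3 ← R3 + 9·R1.
R4 ← R4 − 1·R1.
R5 ← R5 + 3·R1.
Swap R2 and R3.
R2 ← R2 / (-11).
R4 ← R4 − 11·R2.
R5 ← R5 + 12·R2.
R3 ← R3 / (-89/3).
R1 ← R1 − 7/3·R3.
R2 ← R2 + 10/11·R3.
R4 ← R4 − 89/3·R3.
R5 ← R5 − 1/11·R3.
Swap R4 and R5.
R4 ← R4 / (49697/979).
R1 ← R1 + 215/89·R4.
R2 ← R2 − 3299/979·R4.
R3 ← R3 + 35/89·R4.
Row 5 reduces to 0 = -1/2, a contradiction. The system is inconsistent.

no solution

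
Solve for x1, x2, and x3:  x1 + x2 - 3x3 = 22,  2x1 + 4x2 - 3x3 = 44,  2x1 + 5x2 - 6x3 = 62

Row-reduce the augmented matrix:
R2 ← R2 − 2·R1.
R3 ← R3 − 2·R1.
R2 ← R2 / (2).
R1 ← R1 − 1·R2.
R3 ← R3 − 3·R2.
R3 ← R3 / (-9/2).
R1 ← R1 + 9/2·R3.
R2 ← R2 − 3/2·R3.
Reading off the reduced rows gives x1 = 4, x2 = 6, x3 = -4.

x1 = 4, x2 = 6, x3 = -4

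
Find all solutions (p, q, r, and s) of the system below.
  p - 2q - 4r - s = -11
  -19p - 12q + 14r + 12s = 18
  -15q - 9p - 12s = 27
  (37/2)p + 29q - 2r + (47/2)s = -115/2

no solution

Row-reduce:
R2 ← R2 + 19·R1.
R3 ← R3 + 9·R1.
R4 ← R4 − 37/2·R1.
R2 ← R2 / (-50).
R1 ← R1 + 2·R2.
R3 ← R3 + 33·R2.
R4 ← R4 − 66·R2.
R3 ← R3 / (123/25).
R1 ← R1 + 38/25·R3.
R2 ← R2 − 31/25·R3.
R4 ← R4 + 246/25·R3.
Row 4 reduces to 0 = 2, a contradiction. The system is inconsistent.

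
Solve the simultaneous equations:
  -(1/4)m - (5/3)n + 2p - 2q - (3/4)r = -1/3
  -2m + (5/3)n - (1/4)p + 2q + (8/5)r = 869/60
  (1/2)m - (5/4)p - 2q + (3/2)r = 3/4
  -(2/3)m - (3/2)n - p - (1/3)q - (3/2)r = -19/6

Row-reduce:
R1 ← R1 / (-1/4).
R2 ← R2 + 2·R1.
R3 ← R3 − 1/2·R1.
R4 ← R4 + 2/3·R1.
R2 ← R2 / (15).
R1 ← R1 − 20/3·R2.
R3 ← R3 + 10/3·R2.
R4 ← R4 − 53/18·R2.
R3 ← R3 / (-31/36).
R1 ← R1 + 7/9·R3.
R2 ← R2 + 13/12·R3.
R4 ← R4 + 679/216·R3.
R4 ← R4 / (1359/155).
R1 ← R1 − 56/31·R4.
R2 ← R2 − 576/155·R4.
R3 ← R3 − 72/31·R4.
Rank is 4 with 5 unknowns, leaving r free.

infinitely many solutions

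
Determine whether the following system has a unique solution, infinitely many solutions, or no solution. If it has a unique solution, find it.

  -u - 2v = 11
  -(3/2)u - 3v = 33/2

Row-reduce:
R1 ← R1 / (-1).
R2 ← R2 + 3/2·R1.
Rank is 1 with 2 unknowns, leaving v free.

infinitely many solutions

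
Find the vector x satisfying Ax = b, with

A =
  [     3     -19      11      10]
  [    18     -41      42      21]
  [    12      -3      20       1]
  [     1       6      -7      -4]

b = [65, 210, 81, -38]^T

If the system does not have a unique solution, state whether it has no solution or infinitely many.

no solution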